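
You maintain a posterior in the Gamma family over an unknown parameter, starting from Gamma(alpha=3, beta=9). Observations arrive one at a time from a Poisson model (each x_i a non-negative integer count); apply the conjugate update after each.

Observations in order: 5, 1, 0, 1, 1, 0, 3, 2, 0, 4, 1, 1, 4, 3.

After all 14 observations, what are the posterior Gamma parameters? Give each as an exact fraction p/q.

obs 1: x=5 → posterior Gamma(8, 10)
obs 2: x=1 → posterior Gamma(9, 11)
obs 3: x=0 → posterior Gamma(9, 12)
obs 4: x=1 → posterior Gamma(10, 13)
obs 5: x=1 → posterior Gamma(11, 14)
obs 6: x=0 → posterior Gamma(11, 15)
obs 7: x=3 → posterior Gamma(14, 16)
obs 8: x=2 → posterior Gamma(16, 17)
obs 9: x=0 → posterior Gamma(16, 18)
obs 10: x=4 → posterior Gamma(20, 19)
obs 11: x=1 → posterior Gamma(21, 20)
obs 12: x=1 → posterior Gamma(22, 21)
obs 13: x=4 → posterior Gamma(26, 22)
obs 14: x=3 → posterior Gamma(29, 23)

alpha=29, beta=23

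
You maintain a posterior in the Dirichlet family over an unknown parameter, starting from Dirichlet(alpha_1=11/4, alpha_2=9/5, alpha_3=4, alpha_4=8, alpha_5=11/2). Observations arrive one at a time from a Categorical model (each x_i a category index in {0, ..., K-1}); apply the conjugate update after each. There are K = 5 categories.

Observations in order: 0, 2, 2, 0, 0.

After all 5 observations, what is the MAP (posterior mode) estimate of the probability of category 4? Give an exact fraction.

10/49

obs 1: x=0 → posterior Dirichlet(15/4, 9/5, 4, 8, 11/2)
obs 2: x=2 → posterior Dirichlet(15/4, 9/5, 5, 8, 11/2)
obs 3: x=2 → posterior Dirichlet(15/4, 9/5, 6, 8, 11/2)
obs 4: x=0 → posterior Dirichlet(19/4, 9/5, 6, 8, 11/2)
obs 5: x=0 → posterior Dirichlet(23/4, 9/5, 6, 8, 11/2)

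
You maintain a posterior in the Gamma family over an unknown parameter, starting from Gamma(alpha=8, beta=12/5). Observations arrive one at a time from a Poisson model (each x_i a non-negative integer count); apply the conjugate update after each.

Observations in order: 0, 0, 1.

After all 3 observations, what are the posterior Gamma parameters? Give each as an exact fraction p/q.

alpha=9, beta=27/5

obs 1: x=0 → posterior Gamma(8, 17/5)
obs 2: x=0 → posterior Gamma(8, 22/5)
obs 3: x=1 → posterior Gamma(9, 27/5)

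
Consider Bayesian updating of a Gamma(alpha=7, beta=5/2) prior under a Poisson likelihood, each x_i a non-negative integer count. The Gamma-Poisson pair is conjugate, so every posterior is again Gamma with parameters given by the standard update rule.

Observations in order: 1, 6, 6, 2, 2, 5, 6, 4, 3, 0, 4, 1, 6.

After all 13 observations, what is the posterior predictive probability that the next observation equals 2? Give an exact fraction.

obs 1: x=1 → posterior Gamma(8, 7/2)
obs 2: x=6 → posterior Gamma(14, 9/2)
obs 3: x=6 → posterior Gamma(20, 11/2)
obs 4: x=2 → posterior Gamma(22, 13/2)
obs 5: x=2 → posterior Gamma(24, 15/2)
obs 6: x=5 → posterior Gamma(29, 17/2)
obs 7: x=6 → posterior Gamma(35, 19/2)
obs 8: x=4 → posterior Gamma(39, 21/2)
obs 9: x=3 → posterior Gamma(42, 23/2)
obs 10: x=0 → posterior Gamma(42, 25/2)
obs 11: x=4 → posterior Gamma(46, 27/2)
obs 12: x=1 → posterior Gamma(47, 29/2)
obs 13: x=6 → posterior Gamma(53, 31/2)

2336176409469616613853616982582027160894820934206858703704207657069790313748683692/12215266014139003211631245169271056309429176407259184914507303708431025698299738291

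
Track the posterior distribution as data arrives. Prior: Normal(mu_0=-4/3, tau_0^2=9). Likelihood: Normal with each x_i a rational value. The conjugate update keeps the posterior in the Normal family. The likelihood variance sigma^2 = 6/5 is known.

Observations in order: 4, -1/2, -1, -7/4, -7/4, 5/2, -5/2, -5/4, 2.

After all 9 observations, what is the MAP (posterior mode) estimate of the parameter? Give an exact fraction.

obs 1: x=4 → posterior Normal(172/51, 18/17)
obs 2: x=-1/2 → posterior Normal(299/192, 9/16)
obs 3: x=-1 → posterior Normal(209/282, 18/47)
obs 4: x=-7/4 → posterior Normal(103/744, 9/31)
obs 5: x=-7/4 → posterior Normal(-53/231, 18/77)
obs 6: x=5/2 → posterior Normal(119/552, 9/46)
obs 7: x=-5/2 → posterior Normal(-53/321, 18/107)
obs 8: x=-5/4 → posterior Normal(-437/1464, 9/61)
obs 9: x=2 → posterior Normal(-77/1644, 18/137)

-77/1644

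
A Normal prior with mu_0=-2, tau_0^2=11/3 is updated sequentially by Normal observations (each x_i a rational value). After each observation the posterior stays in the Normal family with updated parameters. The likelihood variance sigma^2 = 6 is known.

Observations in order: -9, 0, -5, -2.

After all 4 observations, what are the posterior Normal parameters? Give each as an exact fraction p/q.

obs 1: x=-9 → posterior Normal(-135/29, 66/29)
obs 2: x=0 → posterior Normal(-27/8, 33/20)
obs 3: x=-5 → posterior Normal(-190/51, 22/17)
obs 4: x=-2 → posterior Normal(-106/31, 33/31)

mu_0=-106/31, tau_0^2=33/31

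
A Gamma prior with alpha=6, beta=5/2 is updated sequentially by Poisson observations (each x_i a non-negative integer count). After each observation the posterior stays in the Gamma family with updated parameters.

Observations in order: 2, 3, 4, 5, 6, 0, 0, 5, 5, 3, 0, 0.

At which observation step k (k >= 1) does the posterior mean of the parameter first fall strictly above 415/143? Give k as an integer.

obs 1: x=2 → posterior Gamma(8, 7/2)
obs 2: x=3 → posterior Gamma(11, 9/2)
obs 3: x=4 → posterior Gamma(15, 11/2)
obs 4: x=5 → posterior Gamma(20, 13/2)
obs 5: x=6 → posterior Gamma(26, 15/2)
obs 6: x=0 → posterior Gamma(26, 17/2)
obs 7: x=0 → posterior Gamma(26, 19/2)
obs 8: x=5 → posterior Gamma(31, 21/2)
obs 9: x=5 → posterior Gamma(36, 23/2)
obs 10: x=3 → posterior Gamma(39, 25/2)
obs 11: x=0 → posterior Gamma(39, 27/2)
obs 12: x=0 → posterior Gamma(39, 29/2)

k = 4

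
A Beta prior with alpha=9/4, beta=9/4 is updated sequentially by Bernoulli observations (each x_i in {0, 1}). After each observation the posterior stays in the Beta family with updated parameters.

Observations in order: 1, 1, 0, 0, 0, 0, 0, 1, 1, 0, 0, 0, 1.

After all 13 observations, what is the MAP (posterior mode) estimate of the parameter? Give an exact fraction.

25/62

obs 1: x=1 → posterior Beta(13/4, 9/4)
obs 2: x=1 → posterior Beta(17/4, 9/4)
obs 3: x=0 → posterior Beta(17/4, 13/4)
obs 4: x=0 → posterior Beta(17/4, 17/4)
obs 5: x=0 → posterior Beta(17/4, 21/4)
obs 6: x=0 → posterior Beta(17/4, 25/4)
obs 7: x=0 → posterior Beta(17/4, 29/4)
obs 8: x=1 → posterior Beta(21/4, 29/4)
obs 9: x=1 → posterior Beta(25/4, 29/4)
obs 10: x=0 → posterior Beta(25/4, 33/4)
obs 11: x=0 → posterior Beta(25/4, 37/4)
obs 12: x=0 → posterior Beta(25/4, 41/4)
obs 13: x=1 → posterior Beta(29/4, 41/4)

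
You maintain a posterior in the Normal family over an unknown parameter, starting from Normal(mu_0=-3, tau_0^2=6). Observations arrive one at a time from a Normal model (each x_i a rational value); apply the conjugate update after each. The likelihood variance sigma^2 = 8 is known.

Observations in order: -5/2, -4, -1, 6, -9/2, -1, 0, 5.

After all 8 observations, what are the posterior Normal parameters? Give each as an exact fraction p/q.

mu_0=-9/14, tau_0^2=6/7

obs 1: x=-5/2 → posterior Normal(-39/14, 24/7)
obs 2: x=-4 → posterior Normal(-63/20, 12/5)
obs 3: x=-1 → posterior Normal(-69/26, 24/13)
obs 4: x=6 → posterior Normal(-33/32, 3/2)
obs 5: x=-9/2 → posterior Normal(-30/19, 24/19)
obs 6: x=-1 → posterior Normal(-3/2, 12/11)
obs 7: x=0 → posterior Normal(-33/25, 24/25)
obs 8: x=5 → posterior Normal(-9/14, 6/7)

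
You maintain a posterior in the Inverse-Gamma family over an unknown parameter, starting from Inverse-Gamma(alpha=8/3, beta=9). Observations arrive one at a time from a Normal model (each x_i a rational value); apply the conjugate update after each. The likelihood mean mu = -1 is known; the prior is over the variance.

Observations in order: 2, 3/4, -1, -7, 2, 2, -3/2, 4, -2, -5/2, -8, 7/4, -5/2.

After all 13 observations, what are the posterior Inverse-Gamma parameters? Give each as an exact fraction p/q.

alpha=55/6, beta=1371/16

obs 1: x=2 → posterior Inverse-Gamma(19/6, 27/2)
obs 2: x=3/4 → posterior Inverse-Gamma(11/3, 481/32)
obs 3: x=-1 → posterior Inverse-Gamma(25/6, 481/32)
obs 4: x=-7 → posterior Inverse-Gamma(14/3, 1057/32)
obs 5: x=2 → posterior Inverse-Gamma(31/6, 1201/32)
obs 6: x=2 → posterior Inverse-Gamma(17/3, 1345/32)
obs 7: x=-3/2 → posterior Inverse-Gamma(37/6, 1349/32)
obs 8: x=4 → posterior Inverse-Gamma(20/3, 1749/32)
obs 9: x=-2 → posterior Inverse-Gamma(43/6, 1765/32)
obs 10: x=-5/2 → posterior Inverse-Gamma(23/3, 1801/32)
obs 11: x=-8 → posterior Inverse-Gamma(49/6, 2585/32)
obs 12: x=7/4 → posterior Inverse-Gamma(26/3, 1353/16)
obs 13: x=-5/2 → posterior Inverse-Gamma(55/6, 1371/16)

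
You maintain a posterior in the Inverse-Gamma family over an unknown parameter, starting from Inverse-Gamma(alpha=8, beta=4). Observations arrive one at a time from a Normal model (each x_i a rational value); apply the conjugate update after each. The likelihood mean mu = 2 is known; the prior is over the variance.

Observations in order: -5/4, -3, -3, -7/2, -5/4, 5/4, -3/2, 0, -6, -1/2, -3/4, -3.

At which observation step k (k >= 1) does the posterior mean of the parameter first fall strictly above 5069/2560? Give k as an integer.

obs 1: x=-5/4 → posterior Inverse-Gamma(17/2, 297/32)
obs 2: x=-3 → posterior Inverse-Gamma(9, 697/32)
obs 3: x=-3 → posterior Inverse-Gamma(19/2, 1097/32)
obs 4: x=-7/2 → posterior Inverse-Gamma(10, 1581/32)
obs 5: x=-5/4 → posterior Inverse-Gamma(21/2, 875/16)
obs 6: x=5/4 → posterior Inverse-Gamma(11, 1759/32)
obs 7: x=-3/2 → posterior Inverse-Gamma(23/2, 1955/32)
obs 8: x=0 → posterior Inverse-Gamma(12, 2019/32)
obs 9: x=-6 → posterior Inverse-Gamma(25/2, 3043/32)
obs 10: x=-1/2 → posterior Inverse-Gamma(13, 3143/32)
obs 11: x=-3/4 → posterior Inverse-Gamma(27/2, 102)
obs 12: x=-3 → posterior Inverse-Gamma(14, 229/2)

k = 2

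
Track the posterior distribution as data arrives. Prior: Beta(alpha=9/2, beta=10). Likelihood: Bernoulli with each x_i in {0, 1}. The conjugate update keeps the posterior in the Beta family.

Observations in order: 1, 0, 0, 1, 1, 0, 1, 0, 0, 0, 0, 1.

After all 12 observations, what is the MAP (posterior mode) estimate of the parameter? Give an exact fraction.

obs 1: x=1 → posterior Beta(11/2, 10)
obs 2: x=0 → posterior Beta(11/2, 11)
obs 3: x=0 → posterior Beta(11/2, 12)
obs 4: x=1 → posterior Beta(13/2, 12)
obs 5: x=1 → posterior Beta(15/2, 12)
obs 6: x=0 → posterior Beta(15/2, 13)
obs 7: x=1 → posterior Beta(17/2, 13)
obs 8: x=0 → posterior Beta(17/2, 14)
obs 9: x=0 → posterior Beta(17/2, 15)
obs 10: x=0 → posterior Beta(17/2, 16)
obs 11: x=0 → posterior Beta(17/2, 17)
obs 12: x=1 → posterior Beta(19/2, 17)

17/49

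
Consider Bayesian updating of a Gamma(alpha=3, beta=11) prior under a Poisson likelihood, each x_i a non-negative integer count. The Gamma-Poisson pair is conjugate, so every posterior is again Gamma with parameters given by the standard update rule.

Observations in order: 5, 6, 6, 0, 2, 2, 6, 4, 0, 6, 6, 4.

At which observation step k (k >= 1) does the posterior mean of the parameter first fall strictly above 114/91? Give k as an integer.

obs 1: x=5 → posterior Gamma(8, 12)
obs 2: x=6 → posterior Gamma(14, 13)
obs 3: x=6 → posterior Gamma(20, 14)
obs 4: x=0 → posterior Gamma(20, 15)
obs 5: x=2 → posterior Gamma(22, 16)
obs 6: x=2 → posterior Gamma(24, 17)
obs 7: x=6 → posterior Gamma(30, 18)
obs 8: x=4 → posterior Gamma(34, 19)
obs 9: x=0 → posterior Gamma(34, 20)
obs 10: x=6 → posterior Gamma(40, 21)
obs 11: x=6 → posterior Gamma(46, 22)
obs 12: x=4 → posterior Gamma(50, 23)

k = 3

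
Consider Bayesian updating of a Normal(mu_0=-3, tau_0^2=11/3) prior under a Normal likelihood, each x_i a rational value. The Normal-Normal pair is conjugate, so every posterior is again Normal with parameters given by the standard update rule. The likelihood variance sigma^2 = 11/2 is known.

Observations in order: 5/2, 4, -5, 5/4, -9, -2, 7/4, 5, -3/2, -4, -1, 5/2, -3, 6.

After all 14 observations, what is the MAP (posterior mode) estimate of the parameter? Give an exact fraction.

-14/31

obs 1: x=5/2 → posterior Normal(-4/5, 11/5)
obs 2: x=4 → posterior Normal(4/7, 11/7)
obs 3: x=-5 → posterior Normal(-2/3, 11/9)
obs 4: x=5/4 → posterior Normal(-7/22, 1)
obs 5: x=-9 → posterior Normal(-43/26, 11/13)
obs 6: x=-2 → posterior Normal(-17/10, 11/15)
obs 7: x=7/4 → posterior Normal(-22/17, 11/17)
obs 8: x=5 → posterior Normal(-12/19, 11/19)
obs 9: x=-3/2 → posterior Normal(-5/7, 11/21)
obs 10: x=-4 → posterior Normal(-1, 11/23)
obs 11: x=-1 → posterior Normal(-1, 11/25)
obs 12: x=5/2 → posterior Normal(-20/27, 11/27)
obs 13: x=-3 → posterior Normal(-26/29, 11/29)
obs 14: x=6 → posterior Normal(-14/31, 11/31)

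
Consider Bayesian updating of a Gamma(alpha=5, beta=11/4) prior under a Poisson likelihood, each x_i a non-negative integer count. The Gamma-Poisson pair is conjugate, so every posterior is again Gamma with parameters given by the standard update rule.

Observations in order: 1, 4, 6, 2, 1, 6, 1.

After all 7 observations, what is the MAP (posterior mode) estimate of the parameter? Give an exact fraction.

obs 1: x=1 → posterior Gamma(6, 15/4)
obs 2: x=4 → posterior Gamma(10, 19/4)
obs 3: x=6 → posterior Gamma(16, 23/4)
obs 4: x=2 → posterior Gamma(18, 27/4)
obs 5: x=1 → posterior Gamma(19, 31/4)
obs 6: x=6 → posterior Gamma(25, 35/4)
obs 7: x=1 → posterior Gamma(26, 39/4)

100/39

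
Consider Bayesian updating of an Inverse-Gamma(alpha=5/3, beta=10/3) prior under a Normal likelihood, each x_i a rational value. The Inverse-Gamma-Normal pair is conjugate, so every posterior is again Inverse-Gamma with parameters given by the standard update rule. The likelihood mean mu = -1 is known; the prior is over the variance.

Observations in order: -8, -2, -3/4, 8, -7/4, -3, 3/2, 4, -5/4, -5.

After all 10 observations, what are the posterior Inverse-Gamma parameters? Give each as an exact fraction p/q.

alpha=20/3, beta=9101/96

obs 1: x=-8 → posterior Inverse-Gamma(13/6, 167/6)
obs 2: x=-2 → posterior Inverse-Gamma(8/3, 85/3)
obs 3: x=-3/4 → posterior Inverse-Gamma(19/6, 2723/96)
obs 4: x=8 → posterior Inverse-Gamma(11/3, 6611/96)
obs 5: x=-7/4 → posterior Inverse-Gamma(25/6, 3319/48)
obs 6: x=-3 → posterior Inverse-Gamma(14/3, 3415/48)
obs 7: x=3/2 → posterior Inverse-Gamma(31/6, 3565/48)
obs 8: x=4 → posterior Inverse-Gamma(17/3, 4165/48)
obs 9: x=-5/4 → posterior Inverse-Gamma(37/6, 8333/96)
obs 10: x=-5 → posterior Inverse-Gamma(20/3, 9101/96)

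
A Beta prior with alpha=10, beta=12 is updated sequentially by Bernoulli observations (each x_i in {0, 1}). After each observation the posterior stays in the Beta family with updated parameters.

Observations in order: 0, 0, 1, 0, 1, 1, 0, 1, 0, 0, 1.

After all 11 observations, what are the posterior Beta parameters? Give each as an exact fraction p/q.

alpha=15, beta=18

obs 1: x=0 → posterior Beta(10, 13)
obs 2: x=0 → posterior Beta(10, 14)
obs 3: x=1 → posterior Beta(11, 14)
obs 4: x=0 → posterior Beta(11, 15)
obs 5: x=1 → posterior Beta(12, 15)
obs 6: x=1 → posterior Beta(13, 15)
obs 7: x=0 → posterior Beta(13, 16)
obs 8: x=1 → posterior Beta(14, 16)
obs 9: x=0 → posterior Beta(14, 17)
obs 10: x=0 → posterior Beta(14, 18)
obs 11: x=1 → posterior Beta(15, 18)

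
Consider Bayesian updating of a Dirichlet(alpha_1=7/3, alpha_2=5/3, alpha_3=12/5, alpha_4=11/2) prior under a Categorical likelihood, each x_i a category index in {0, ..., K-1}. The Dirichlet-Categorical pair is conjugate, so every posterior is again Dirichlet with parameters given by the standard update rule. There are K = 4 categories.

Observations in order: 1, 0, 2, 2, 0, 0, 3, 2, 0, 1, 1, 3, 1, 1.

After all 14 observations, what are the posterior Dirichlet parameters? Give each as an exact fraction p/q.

obs 1: x=1 → posterior Dirichlet(7/3, 8/3, 12/5, 11/2)
obs 2: x=0 → posterior Dirichlet(10/3, 8/3, 12/5, 11/2)
obs 3: x=2 → posterior Dirichlet(10/3, 8/3, 17/5, 11/2)
obs 4: x=2 → posterior Dirichlet(10/3, 8/3, 22/5, 11/2)
obs 5: x=0 → posterior Dirichlet(13/3, 8/3, 22/5, 11/2)
obs 6: x=0 → posterior Dirichlet(16/3, 8/3, 22/5, 11/2)
obs 7: x=3 → posterior Dirichlet(16/3, 8/3, 22/5, 13/2)
obs 8: x=2 → posterior Dirichlet(16/3, 8/3, 27/5, 13/2)
obs 9: x=0 → posterior Dirichlet(19/3, 8/3, 27/5, 13/2)
obs 10: x=1 → posterior Dirichlet(19/3, 11/3, 27/5, 13/2)
obs 11: x=1 → posterior Dirichlet(19/3, 14/3, 27/5, 13/2)
obs 12: x=3 → posterior Dirichlet(19/3, 14/3, 27/5, 15/2)
obs 13: x=1 → posterior Dirichlet(19/3, 17/3, 27/5, 15/2)
obs 14: x=1 → posterior Dirichlet(19/3, 20/3, 27/5, 15/2)

alpha_1=19/3, alpha_2=20/3, alpha_3=27/5, alpha_4=15/2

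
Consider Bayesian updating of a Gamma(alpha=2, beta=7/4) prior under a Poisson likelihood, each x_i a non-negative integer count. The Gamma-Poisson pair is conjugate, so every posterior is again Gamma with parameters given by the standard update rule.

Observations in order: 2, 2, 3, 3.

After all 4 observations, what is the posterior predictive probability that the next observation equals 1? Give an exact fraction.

obs 1: x=2 → posterior Gamma(4, 11/4)
obs 2: x=2 → posterior Gamma(6, 15/4)
obs 3: x=3 → posterior Gamma(9, 19/4)
obs 4: x=3 → posterior Gamma(12, 23/4)

350633990912325136/1350851717672992089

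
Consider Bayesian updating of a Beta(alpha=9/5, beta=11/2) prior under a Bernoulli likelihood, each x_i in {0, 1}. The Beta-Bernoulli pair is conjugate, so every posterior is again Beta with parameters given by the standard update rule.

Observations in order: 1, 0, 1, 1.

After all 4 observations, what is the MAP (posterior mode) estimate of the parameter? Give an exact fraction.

obs 1: x=1 → posterior Beta(14/5, 11/2)
obs 2: x=0 → posterior Beta(14/5, 13/2)
obs 3: x=1 → posterior Beta(19/5, 13/2)
obs 4: x=1 → posterior Beta(24/5, 13/2)

38/93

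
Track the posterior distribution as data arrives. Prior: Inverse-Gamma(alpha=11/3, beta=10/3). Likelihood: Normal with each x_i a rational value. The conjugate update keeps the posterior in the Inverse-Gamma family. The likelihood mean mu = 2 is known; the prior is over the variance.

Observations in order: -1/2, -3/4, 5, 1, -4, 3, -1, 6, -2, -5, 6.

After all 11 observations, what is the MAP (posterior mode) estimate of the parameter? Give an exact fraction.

8327/976

obs 1: x=-1/2 → posterior Inverse-Gamma(25/6, 155/24)
obs 2: x=-3/4 → posterior Inverse-Gamma(14/3, 983/96)
obs 3: x=5 → posterior Inverse-Gamma(31/6, 1415/96)
obs 4: x=1 → posterior Inverse-Gamma(17/3, 1463/96)
obs 5: x=-4 → posterior Inverse-Gamma(37/6, 3191/96)
obs 6: x=3 → posterior Inverse-Gamma(20/3, 3239/96)
obs 7: x=-1 → posterior Inverse-Gamma(43/6, 3671/96)
obs 8: x=6 → posterior Inverse-Gamma(23/3, 4439/96)
obs 9: x=-2 → posterior Inverse-Gamma(49/6, 5207/96)
obs 10: x=-5 → posterior Inverse-Gamma(26/3, 7559/96)
obs 11: x=6 → posterior Inverse-Gamma(55/6, 8327/96)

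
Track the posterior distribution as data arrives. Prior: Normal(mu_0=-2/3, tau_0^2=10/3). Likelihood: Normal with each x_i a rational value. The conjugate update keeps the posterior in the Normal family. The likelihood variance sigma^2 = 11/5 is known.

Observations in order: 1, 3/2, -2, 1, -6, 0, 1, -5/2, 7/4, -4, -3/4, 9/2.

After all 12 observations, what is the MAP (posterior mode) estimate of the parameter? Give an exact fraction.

obs 1: x=1 → posterior Normal(28/83, 110/83)
obs 2: x=3/2 → posterior Normal(103/133, 110/133)
obs 3: x=-2 → posterior Normal(1/61, 110/183)
obs 4: x=1 → posterior Normal(53/233, 110/233)
obs 5: x=-6 → posterior Normal(-247/283, 110/283)
obs 6: x=0 → posterior Normal(-247/333, 110/333)
obs 7: x=1 → posterior Normal(-197/383, 110/383)
obs 8: x=-5/2 → posterior Normal(-322/433, 110/433)
obs 9: x=7/4 → posterior Normal(-67/138, 110/483)
obs 10: x=-4 → posterior Normal(-869/1066, 110/533)
obs 11: x=-3/4 → posterior Normal(-472/583, 10/53)
obs 12: x=9/2 → posterior Normal(-247/633, 110/633)

-247/633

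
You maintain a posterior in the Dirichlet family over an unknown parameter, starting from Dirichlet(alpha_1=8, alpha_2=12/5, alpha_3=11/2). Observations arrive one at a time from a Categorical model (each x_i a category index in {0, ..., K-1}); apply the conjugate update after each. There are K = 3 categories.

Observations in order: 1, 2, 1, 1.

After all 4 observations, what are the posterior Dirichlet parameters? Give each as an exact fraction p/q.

alpha_1=8, alpha_2=27/5, alpha_3=13/2

obs 1: x=1 → posterior Dirichlet(8, 17/5, 11/2)
obs 2: x=2 → posterior Dirichlet(8, 17/5, 13/2)
obs 3: x=1 → posterior Dirichlet(8, 22/5, 13/2)
obs 4: x=1 → posterior Dirichlet(8, 27/5, 13/2)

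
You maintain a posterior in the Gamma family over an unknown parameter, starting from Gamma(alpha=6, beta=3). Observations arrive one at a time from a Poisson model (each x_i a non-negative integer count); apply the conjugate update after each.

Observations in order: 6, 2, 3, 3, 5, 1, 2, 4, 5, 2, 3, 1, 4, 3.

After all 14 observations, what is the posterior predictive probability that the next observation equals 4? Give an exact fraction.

9751113709890892092343344922590186997618119260013589661637837938425/60913741446938235169744542116973453865742270130753253627547325825024

obs 1: x=6 → posterior Gamma(12, 4)
obs 2: x=2 → posterior Gamma(14, 5)
obs 3: x=3 → posterior Gamma(17, 6)
obs 4: x=3 → posterior Gamma(20, 7)
obs 5: x=5 → posterior Gamma(25, 8)
obs 6: x=1 → posterior Gamma(26, 9)
obs 7: x=2 → posterior Gamma(28, 10)
obs 8: x=4 → posterior Gamma(32, 11)
obs 9: x=5 → posterior Gamma(37, 12)
obs 10: x=2 → posterior Gamma(39, 13)
obs 11: x=3 → posterior Gamma(42, 14)
obs 12: x=1 → posterior Gamma(43, 15)
obs 13: x=4 → posterior Gamma(47, 16)
obs 14: x=3 → posterior Gamma(50, 17)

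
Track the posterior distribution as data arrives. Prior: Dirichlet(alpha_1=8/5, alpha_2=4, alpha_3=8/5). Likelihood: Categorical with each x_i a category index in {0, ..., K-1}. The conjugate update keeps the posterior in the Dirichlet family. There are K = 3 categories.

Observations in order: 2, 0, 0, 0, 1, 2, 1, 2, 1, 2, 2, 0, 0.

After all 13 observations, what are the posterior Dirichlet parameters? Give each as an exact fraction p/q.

obs 1: x=2 → posterior Dirichlet(8/5, 4, 13/5)
obs 2: x=0 → posterior Dirichlet(13/5, 4, 13/5)
obs 3: x=0 → posterior Dirichlet(18/5, 4, 13/5)
obs 4: x=0 → posterior Dirichlet(23/5, 4, 13/5)
obs 5: x=1 → posterior Dirichlet(23/5, 5, 13/5)
obs 6: x=2 → posterior Dirichlet(23/5, 5, 18/5)
obs 7: x=1 → posterior Dirichlet(23/5, 6, 18/5)
obs 8: x=2 → posterior Dirichlet(23/5, 6, 23/5)
obs 9: x=1 → posterior Dirichlet(23/5, 7, 23/5)
obs 10: x=2 → posterior Dirichlet(23/5, 7, 28/5)
obs 11: x=2 → posterior Dirichlet(23/5, 7, 33/5)
obs 12: x=0 → posterior Dirichlet(28/5, 7, 33/5)
obs 13: x=0 → posterior Dirichlet(33/5, 7, 33/5)

alpha_1=33/5, alpha_2=7, alpha_3=33/5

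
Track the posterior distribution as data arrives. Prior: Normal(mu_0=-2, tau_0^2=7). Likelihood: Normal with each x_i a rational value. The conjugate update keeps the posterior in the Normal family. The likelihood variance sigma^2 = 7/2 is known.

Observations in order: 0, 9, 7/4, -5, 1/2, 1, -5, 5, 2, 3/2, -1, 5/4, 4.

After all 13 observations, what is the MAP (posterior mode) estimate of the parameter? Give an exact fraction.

28/27

obs 1: x=0 → posterior Normal(-2/3, 7/3)
obs 2: x=9 → posterior Normal(16/5, 7/5)
obs 3: x=7/4 → posterior Normal(39/14, 1)
obs 4: x=-5 → posterior Normal(19/18, 7/9)
obs 5: x=1/2 → posterior Normal(21/22, 7/11)
obs 6: x=1 → posterior Normal(25/26, 7/13)
obs 7: x=-5 → posterior Normal(1/6, 7/15)
obs 8: x=5 → posterior Normal(25/34, 7/17)
obs 9: x=2 → posterior Normal(33/38, 7/19)
obs 10: x=3/2 → posterior Normal(13/14, 1/3)
obs 11: x=-1 → posterior Normal(35/46, 7/23)
obs 12: x=5/4 → posterior Normal(4/5, 7/25)
obs 13: x=4 → posterior Normal(28/27, 7/27)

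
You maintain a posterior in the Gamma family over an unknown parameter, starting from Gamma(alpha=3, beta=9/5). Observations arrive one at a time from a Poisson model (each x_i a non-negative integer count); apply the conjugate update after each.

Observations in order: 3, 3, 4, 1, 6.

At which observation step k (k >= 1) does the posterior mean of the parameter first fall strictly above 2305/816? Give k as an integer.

k = 5

obs 1: x=3 → posterior Gamma(6, 14/5)
obs 2: x=3 → posterior Gamma(9, 19/5)
obs 3: x=4 → posterior Gamma(13, 24/5)
obs 4: x=1 → posterior Gamma(14, 29/5)
obs 5: x=6 → posterior Gamma(20, 34/5)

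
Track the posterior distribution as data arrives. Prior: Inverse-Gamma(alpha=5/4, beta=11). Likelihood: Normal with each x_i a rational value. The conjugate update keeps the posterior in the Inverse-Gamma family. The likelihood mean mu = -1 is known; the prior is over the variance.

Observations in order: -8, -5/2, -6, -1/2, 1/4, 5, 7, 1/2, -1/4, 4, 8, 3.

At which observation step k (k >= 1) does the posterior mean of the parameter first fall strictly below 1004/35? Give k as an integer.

obs 1: x=-8 → posterior Inverse-Gamma(7/4, 71/2)
obs 2: x=-5/2 → posterior Inverse-Gamma(9/4, 293/8)
obs 3: x=-6 → posterior Inverse-Gamma(11/4, 393/8)
obs 4: x=-1/2 → posterior Inverse-Gamma(13/4, 197/4)
obs 5: x=1/4 → posterior Inverse-Gamma(15/4, 1601/32)
obs 6: x=5 → posterior Inverse-Gamma(17/4, 2177/32)
obs 7: x=7 → posterior Inverse-Gamma(19/4, 3201/32)
obs 8: x=1/2 → posterior Inverse-Gamma(21/4, 3237/32)
obs 9: x=-1/4 → posterior Inverse-Gamma(23/4, 1623/16)
obs 10: x=4 → posterior Inverse-Gamma(25/4, 1823/16)
obs 11: x=8 → posterior Inverse-Gamma(27/4, 2471/16)
obs 12: x=3 → posterior Inverse-Gamma(29/4, 2599/16)

k = 3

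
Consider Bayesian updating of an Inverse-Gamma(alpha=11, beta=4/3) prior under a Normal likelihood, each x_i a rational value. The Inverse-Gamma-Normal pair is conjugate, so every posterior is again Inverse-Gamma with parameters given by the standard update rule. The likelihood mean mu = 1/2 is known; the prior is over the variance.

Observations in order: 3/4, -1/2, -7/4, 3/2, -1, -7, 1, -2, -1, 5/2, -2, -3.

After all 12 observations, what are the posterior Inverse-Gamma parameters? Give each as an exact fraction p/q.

alpha=17, beta=2389/48

obs 1: x=3/4 → posterior Inverse-Gamma(23/2, 131/96)
obs 2: x=-1/2 → posterior Inverse-Gamma(12, 179/96)
obs 3: x=-7/4 → posterior Inverse-Gamma(25/2, 211/48)
obs 4: x=3/2 → posterior Inverse-Gamma(13, 235/48)
obs 5: x=-1 → posterior Inverse-Gamma(27/2, 289/48)
obs 6: x=-7 → posterior Inverse-Gamma(14, 1639/48)
obs 7: x=1 → posterior Inverse-Gamma(29/2, 1645/48)
obs 8: x=-2 → posterior Inverse-Gamma(15, 1795/48)
obs 9: x=-1 → posterior Inverse-Gamma(31/2, 1849/48)
obs 10: x=5/2 → posterior Inverse-Gamma(16, 1945/48)
obs 11: x=-2 → posterior Inverse-Gamma(33/2, 2095/48)
obs 12: x=-3 → posterior Inverse-Gamma(17, 2389/48)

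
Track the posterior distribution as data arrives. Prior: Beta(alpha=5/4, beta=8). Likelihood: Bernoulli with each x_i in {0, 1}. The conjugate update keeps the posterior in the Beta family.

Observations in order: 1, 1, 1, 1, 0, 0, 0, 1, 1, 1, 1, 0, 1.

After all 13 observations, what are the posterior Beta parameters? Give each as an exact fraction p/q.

alpha=41/4, beta=12

obs 1: x=1 → posterior Beta(9/4, 8)
obs 2: x=1 → posterior Beta(13/4, 8)
obs 3: x=1 → posterior Beta(17/4, 8)
obs 4: x=1 → posterior Beta(21/4, 8)
obs 5: x=0 → posterior Beta(21/4, 9)
obs 6: x=0 → posterior Beta(21/4, 10)
obs 7: x=0 → posterior Beta(21/4, 11)
obs 8: x=1 → posterior Beta(25/4, 11)
obs 9: x=1 → posterior Beta(29/4, 11)
obs 10: x=1 → posterior Beta(33/4, 11)
obs 11: x=1 → posterior Beta(37/4, 11)
obs 12: x=0 → posterior Beta(37/4, 12)
obs 13: x=1 → posterior Beta(41/4, 12)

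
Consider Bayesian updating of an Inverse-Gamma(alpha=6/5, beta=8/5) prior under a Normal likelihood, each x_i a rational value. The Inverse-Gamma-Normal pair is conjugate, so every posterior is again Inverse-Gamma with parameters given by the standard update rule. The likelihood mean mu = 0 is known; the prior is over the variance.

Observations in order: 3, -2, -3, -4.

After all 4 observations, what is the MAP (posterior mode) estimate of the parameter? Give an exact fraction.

obs 1: x=3 → posterior Inverse-Gamma(17/10, 61/10)
obs 2: x=-2 → posterior Inverse-Gamma(11/5, 81/10)
obs 3: x=-3 → posterior Inverse-Gamma(27/10, 63/5)
obs 4: x=-4 → posterior Inverse-Gamma(16/5, 103/5)

103/21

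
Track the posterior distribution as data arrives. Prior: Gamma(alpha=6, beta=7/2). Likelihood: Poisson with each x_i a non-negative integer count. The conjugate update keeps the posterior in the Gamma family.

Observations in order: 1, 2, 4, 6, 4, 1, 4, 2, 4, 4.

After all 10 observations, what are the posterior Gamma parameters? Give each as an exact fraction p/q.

alpha=38, beta=27/2

obs 1: x=1 → posterior Gamma(7, 9/2)
obs 2: x=2 → posterior Gamma(9, 11/2)
obs 3: x=4 → posterior Gamma(13, 13/2)
obs 4: x=6 → posterior Gamma(19, 15/2)
obs 5: x=4 → posterior Gamma(23, 17/2)
obs 6: x=1 → posterior Gamma(24, 19/2)
obs 7: x=4 → posterior Gamma(28, 21/2)
obs 8: x=2 → posterior Gamma(30, 23/2)
obs 9: x=4 → posterior Gamma(34, 25/2)
obs 10: x=4 → posterior Gamma(38, 27/2)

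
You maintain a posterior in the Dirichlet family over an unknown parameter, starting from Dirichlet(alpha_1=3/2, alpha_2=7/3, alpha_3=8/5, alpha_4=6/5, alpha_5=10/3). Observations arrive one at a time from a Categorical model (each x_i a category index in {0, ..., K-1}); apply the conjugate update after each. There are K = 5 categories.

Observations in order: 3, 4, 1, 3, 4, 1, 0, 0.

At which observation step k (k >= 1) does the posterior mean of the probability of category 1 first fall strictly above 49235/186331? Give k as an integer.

obs 1: x=3 → posterior Dirichlet(3/2, 7/3, 8/5, 11/5, 10/3)
obs 2: x=4 → posterior Dirichlet(3/2, 7/3, 8/5, 11/5, 13/3)
obs 3: x=1 → posterior Dirichlet(3/2, 10/3, 8/5, 11/5, 13/3)
obs 4: x=3 → posterior Dirichlet(3/2, 10/3, 8/5, 16/5, 13/3)
obs 5: x=4 → posterior Dirichlet(3/2, 10/3, 8/5, 16/5, 16/3)
obs 6: x=1 → posterior Dirichlet(3/2, 13/3, 8/5, 16/5, 16/3)
obs 7: x=0 → posterior Dirichlet(5/2, 13/3, 8/5, 16/5, 16/3)
obs 8: x=0 → posterior Dirichlet(7/2, 13/3, 8/5, 16/5, 16/3)

k = 6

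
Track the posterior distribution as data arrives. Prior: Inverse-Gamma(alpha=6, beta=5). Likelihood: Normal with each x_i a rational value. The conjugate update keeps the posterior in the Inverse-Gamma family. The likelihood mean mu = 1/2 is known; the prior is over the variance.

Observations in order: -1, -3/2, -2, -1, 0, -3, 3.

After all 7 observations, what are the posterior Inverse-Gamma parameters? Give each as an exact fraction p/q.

alpha=19/2, beta=87/4

obs 1: x=-1 → posterior Inverse-Gamma(13/2, 49/8)
obs 2: x=-3/2 → posterior Inverse-Gamma(7, 65/8)
obs 3: x=-2 → posterior Inverse-Gamma(15/2, 45/4)
obs 4: x=-1 → posterior Inverse-Gamma(8, 99/8)
obs 5: x=0 → posterior Inverse-Gamma(17/2, 25/2)
obs 6: x=-3 → posterior Inverse-Gamma(9, 149/8)
obs 7: x=3 → posterior Inverse-Gamma(19/2, 87/4)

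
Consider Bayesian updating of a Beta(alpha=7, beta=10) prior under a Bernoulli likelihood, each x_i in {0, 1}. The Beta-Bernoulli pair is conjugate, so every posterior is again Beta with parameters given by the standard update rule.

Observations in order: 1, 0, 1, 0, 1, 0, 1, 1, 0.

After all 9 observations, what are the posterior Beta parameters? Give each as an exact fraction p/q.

alpha=12, beta=14

obs 1: x=1 → posterior Beta(8, 10)
obs 2: x=0 → posterior Beta(8, 11)
obs 3: x=1 → posterior Beta(9, 11)
obs 4: x=0 → posterior Beta(9, 12)
obs 5: x=1 → posterior Beta(10, 12)
obs 6: x=0 → posterior Beta(10, 13)
obs 7: x=1 → posterior Beta(11, 13)
obs 8: x=1 → posterior Beta(12, 13)
obs 9: x=0 → posterior Beta(12, 14)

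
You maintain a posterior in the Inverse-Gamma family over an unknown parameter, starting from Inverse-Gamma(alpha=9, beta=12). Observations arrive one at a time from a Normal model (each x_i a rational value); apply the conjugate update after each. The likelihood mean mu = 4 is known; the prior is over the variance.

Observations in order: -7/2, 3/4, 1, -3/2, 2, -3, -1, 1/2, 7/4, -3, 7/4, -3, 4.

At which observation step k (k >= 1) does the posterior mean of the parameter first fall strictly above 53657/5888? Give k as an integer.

k = 8

obs 1: x=-7/2 → posterior Inverse-Gamma(19/2, 321/8)
obs 2: x=3/4 → posterior Inverse-Gamma(10, 1453/32)
obs 3: x=1 → posterior Inverse-Gamma(21/2, 1597/32)
obs 4: x=-3/2 → posterior Inverse-Gamma(11, 2081/32)
obs 5: x=2 → posterior Inverse-Gamma(23/2, 2145/32)
obs 6: x=-3 → posterior Inverse-Gamma(12, 2929/32)
obs 7: x=-1 → posterior Inverse-Gamma(25/2, 3329/32)
obs 8: x=1/2 → posterior Inverse-Gamma(13, 3525/32)
obs 9: x=7/4 → posterior Inverse-Gamma(27/2, 1803/16)
obs 10: x=-3 → posterior Inverse-Gamma(14, 2195/16)
obs 11: x=7/4 → posterior Inverse-Gamma(29/2, 4471/32)
obs 12: x=-3 → posterior Inverse-Gamma(15, 5255/32)
obs 13: x=4 → posterior Inverse-Gamma(31/2, 5255/32)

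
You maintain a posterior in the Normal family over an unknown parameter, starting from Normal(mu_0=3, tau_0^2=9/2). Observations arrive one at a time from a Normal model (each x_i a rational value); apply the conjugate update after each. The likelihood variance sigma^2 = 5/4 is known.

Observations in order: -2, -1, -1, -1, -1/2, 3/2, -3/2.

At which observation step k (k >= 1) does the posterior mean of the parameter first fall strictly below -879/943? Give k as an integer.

k = 2

obs 1: x=-2 → posterior Normal(-21/23, 45/46)
obs 2: x=-1 → posterior Normal(-39/41, 45/82)
obs 3: x=-1 → posterior Normal(-57/59, 45/118)
obs 4: x=-1 → posterior Normal(-75/77, 45/154)
obs 5: x=-1/2 → posterior Normal(-84/95, 9/38)
obs 6: x=3/2 → posterior Normal(-57/113, 45/226)
obs 7: x=-3/2 → posterior Normal(-84/131, 45/262)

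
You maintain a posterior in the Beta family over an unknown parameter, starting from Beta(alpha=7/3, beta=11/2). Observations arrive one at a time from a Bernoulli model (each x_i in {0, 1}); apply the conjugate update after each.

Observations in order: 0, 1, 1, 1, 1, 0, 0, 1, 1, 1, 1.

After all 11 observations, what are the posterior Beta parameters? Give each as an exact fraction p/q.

obs 1: x=0 → posterior Beta(7/3, 13/2)
obs 2: x=1 → posterior Beta(10/3, 13/2)
obs 3: x=1 → posterior Beta(13/3, 13/2)
obs 4: x=1 → posterior Beta(16/3, 13/2)
obs 5: x=1 → posterior Beta(19/3, 13/2)
obs 6: x=0 → posterior Beta(19/3, 15/2)
obs 7: x=0 → posterior Beta(19/3, 17/2)
obs 8: x=1 → posterior Beta(22/3, 17/2)
obs 9: x=1 → posterior Beta(25/3, 17/2)
obs 10: x=1 → posterior Beta(28/3, 17/2)
obs 11: x=1 → posterior Beta(31/3, 17/2)

alpha=31/3, beta=17/2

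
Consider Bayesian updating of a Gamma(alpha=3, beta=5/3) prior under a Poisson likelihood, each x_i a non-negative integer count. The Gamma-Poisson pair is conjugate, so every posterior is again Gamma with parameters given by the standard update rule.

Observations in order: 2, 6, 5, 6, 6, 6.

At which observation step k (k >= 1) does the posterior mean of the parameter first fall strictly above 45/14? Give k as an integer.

obs 1: x=2 → posterior Gamma(5, 8/3)
obs 2: x=6 → posterior Gamma(11, 11/3)
obs 3: x=5 → posterior Gamma(16, 14/3)
obs 4: x=6 → posterior Gamma(22, 17/3)
obs 5: x=6 → posterior Gamma(28, 20/3)
obs 6: x=6 → posterior Gamma(34, 23/3)

k = 3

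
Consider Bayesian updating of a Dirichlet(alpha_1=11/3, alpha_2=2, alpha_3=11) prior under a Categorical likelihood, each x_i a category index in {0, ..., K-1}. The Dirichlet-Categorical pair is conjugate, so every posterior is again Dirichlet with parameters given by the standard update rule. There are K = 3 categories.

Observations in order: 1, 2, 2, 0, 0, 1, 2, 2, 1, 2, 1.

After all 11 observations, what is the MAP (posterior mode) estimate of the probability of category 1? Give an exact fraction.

obs 1: x=1 → posterior Dirichlet(11/3, 3, 11)
obs 2: x=2 → posterior Dirichlet(11/3, 3, 12)
obs 3: x=2 → posterior Dirichlet(11/3, 3, 13)
obs 4: x=0 → posterior Dirichlet(14/3, 3, 13)
obs 5: x=0 → posterior Dirichlet(17/3, 3, 13)
obs 6: x=1 → posterior Dirichlet(17/3, 4, 13)
obs 7: x=2 → posterior Dirichlet(17/3, 4, 14)
obs 8: x=2 → posterior Dirichlet(17/3, 4, 15)
obs 9: x=1 → posterior Dirichlet(17/3, 5, 15)
obs 10: x=2 → posterior Dirichlet(17/3, 5, 16)
obs 11: x=1 → posterior Dirichlet(17/3, 6, 16)

15/74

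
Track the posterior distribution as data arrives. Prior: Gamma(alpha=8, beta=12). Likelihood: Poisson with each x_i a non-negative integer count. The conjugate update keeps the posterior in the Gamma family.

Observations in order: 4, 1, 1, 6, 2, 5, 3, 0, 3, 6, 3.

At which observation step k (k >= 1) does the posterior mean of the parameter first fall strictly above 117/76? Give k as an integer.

k = 7

obs 1: x=4 → posterior Gamma(12, 13)
obs 2: x=1 → posterior Gamma(13, 14)
obs 3: x=1 → posterior Gamma(14, 15)
obs 4: x=6 → posterior Gamma(20, 16)
obs 5: x=2 → posterior Gamma(22, 17)
obs 6: x=5 → posterior Gamma(27, 18)
obs 7: x=3 → posterior Gamma(30, 19)
obs 8: x=0 → posterior Gamma(30, 20)
obs 9: x=3 → posterior Gamma(33, 21)
obs 10: x=6 → posterior Gamma(39, 22)
obs 11: x=3 → posterior Gamma(42, 23)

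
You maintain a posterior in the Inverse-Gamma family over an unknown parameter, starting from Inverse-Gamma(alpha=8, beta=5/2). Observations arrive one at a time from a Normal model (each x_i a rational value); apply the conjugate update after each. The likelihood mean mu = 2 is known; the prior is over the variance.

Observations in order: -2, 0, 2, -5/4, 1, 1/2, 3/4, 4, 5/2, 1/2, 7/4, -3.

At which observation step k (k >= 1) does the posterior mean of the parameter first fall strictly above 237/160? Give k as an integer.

obs 1: x=-2 → posterior Inverse-Gamma(17/2, 21/2)
obs 2: x=0 → posterior Inverse-Gamma(9, 25/2)
obs 3: x=2 → posterior Inverse-Gamma(19/2, 25/2)
obs 4: x=-5/4 → posterior Inverse-Gamma(10, 569/32)
obs 5: x=1 → posterior Inverse-Gamma(21/2, 585/32)
obs 6: x=1/2 → posterior Inverse-Gamma(11, 621/32)
obs 7: x=3/4 → posterior Inverse-Gamma(23/2, 323/16)
obs 8: x=4 → posterior Inverse-Gamma(12, 355/16)
obs 9: x=5/2 → posterior Inverse-Gamma(25/2, 357/16)
obs 10: x=1/2 → posterior Inverse-Gamma(13, 375/16)
obs 11: x=7/4 → posterior Inverse-Gamma(27/2, 751/32)
obs 12: x=-3 → posterior Inverse-Gamma(14, 1151/32)

k = 2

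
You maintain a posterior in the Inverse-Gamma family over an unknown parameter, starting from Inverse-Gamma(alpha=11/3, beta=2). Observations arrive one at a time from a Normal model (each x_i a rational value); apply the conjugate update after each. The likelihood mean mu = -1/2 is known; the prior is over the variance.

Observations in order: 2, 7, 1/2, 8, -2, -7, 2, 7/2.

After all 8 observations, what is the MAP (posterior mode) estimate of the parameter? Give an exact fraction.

1239/104

obs 1: x=2 → posterior Inverse-Gamma(25/6, 41/8)
obs 2: x=7 → posterior Inverse-Gamma(14/3, 133/4)
obs 3: x=1/2 → posterior Inverse-Gamma(31/6, 135/4)
obs 4: x=8 → posterior Inverse-Gamma(17/3, 559/8)
obs 5: x=-2 → posterior Inverse-Gamma(37/6, 71)
obs 6: x=-7 → posterior Inverse-Gamma(20/3, 737/8)
obs 7: x=2 → posterior Inverse-Gamma(43/6, 381/4)
obs 8: x=7/2 → posterior Inverse-Gamma(23/3, 413/4)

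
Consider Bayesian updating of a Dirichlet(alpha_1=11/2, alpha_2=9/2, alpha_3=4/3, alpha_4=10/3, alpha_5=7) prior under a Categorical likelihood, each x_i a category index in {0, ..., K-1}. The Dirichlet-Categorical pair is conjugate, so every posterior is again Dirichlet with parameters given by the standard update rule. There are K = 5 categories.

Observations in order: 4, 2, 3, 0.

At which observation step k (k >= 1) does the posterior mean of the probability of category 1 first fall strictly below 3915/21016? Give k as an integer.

obs 1: x=4 → posterior Dirichlet(11/2, 9/2, 4/3, 10/3, 8)
obs 2: x=2 → posterior Dirichlet(11/2, 9/2, 7/3, 10/3, 8)
obs 3: x=3 → posterior Dirichlet(11/2, 9/2, 7/3, 13/3, 8)
obs 4: x=0 → posterior Dirichlet(13/2, 9/2, 7/3, 13/3, 8)

k = 3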